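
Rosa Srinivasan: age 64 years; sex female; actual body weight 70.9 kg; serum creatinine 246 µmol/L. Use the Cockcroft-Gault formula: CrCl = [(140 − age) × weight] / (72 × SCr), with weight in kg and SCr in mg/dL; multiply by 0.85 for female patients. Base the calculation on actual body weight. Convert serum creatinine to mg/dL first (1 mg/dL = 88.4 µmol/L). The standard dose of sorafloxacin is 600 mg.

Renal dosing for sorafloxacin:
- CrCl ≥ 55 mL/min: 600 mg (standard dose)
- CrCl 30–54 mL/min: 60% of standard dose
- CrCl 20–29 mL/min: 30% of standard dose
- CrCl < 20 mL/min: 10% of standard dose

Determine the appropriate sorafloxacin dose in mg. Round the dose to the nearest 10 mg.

SCr = 246 / 88.4 = 2.783 mg/dL
CrCl = (140 − 64) × 70.9 / (72 × 2.783) × 0.85 = 5388.4 / 200.38 × 0.85 ≈ 22.9 mL/min
CrCl ≈ 23 mL/min → bracket 20–29 mL/min.
30% of 600 mg = 180 mg

180 mg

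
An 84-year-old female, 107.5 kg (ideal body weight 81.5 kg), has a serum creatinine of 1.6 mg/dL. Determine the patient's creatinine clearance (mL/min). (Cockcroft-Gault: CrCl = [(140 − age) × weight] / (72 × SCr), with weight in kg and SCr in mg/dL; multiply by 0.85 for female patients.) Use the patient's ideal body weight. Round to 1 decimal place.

CrCl = (140 − 84) × 81.5 / (72 × 1.6) × 0.85 = 4564.0 / 115.20 × 0.85 ≈ 33.7 mL/min

33.7 mL/min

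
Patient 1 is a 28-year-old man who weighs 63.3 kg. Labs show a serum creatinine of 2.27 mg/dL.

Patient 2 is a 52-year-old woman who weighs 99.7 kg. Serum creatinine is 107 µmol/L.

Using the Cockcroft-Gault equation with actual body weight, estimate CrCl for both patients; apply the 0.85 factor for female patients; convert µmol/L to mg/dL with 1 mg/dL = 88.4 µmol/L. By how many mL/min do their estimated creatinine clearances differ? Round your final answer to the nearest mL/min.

42 mL/min

Patient 1: CrCl = (140 − 28) × 63.3 / (72 × 2.27) = 7089.6 / 163.44 ≈ 43.4 mL/min
Patient 2: SCr = 107 / 88.4 = 1.21 mg/dL
Patient 2: CrCl = (140 − 52) × 99.7 / (72 × 1.21) × 0.85 = 8773.6 / 87.12 × 0.85 ≈ 85.6 mL/min
|43.4 − 85.6| = 42.2 mL/min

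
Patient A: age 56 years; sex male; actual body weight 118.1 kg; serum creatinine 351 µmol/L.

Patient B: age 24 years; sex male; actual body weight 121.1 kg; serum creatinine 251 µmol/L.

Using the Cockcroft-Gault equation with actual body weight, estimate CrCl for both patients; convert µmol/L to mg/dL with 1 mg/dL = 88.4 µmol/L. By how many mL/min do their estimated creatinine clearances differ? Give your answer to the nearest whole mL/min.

Patient A: SCr = 351 / 88.4 = 3.971 mg/dL
Patient A: CrCl = (140 − 56) × 118.1 / (72 × 3.971) = 9920.4 / 285.91 ≈ 34.7 mL/min
Patient B: SCr = 251 / 88.4 = 2.839 mg/dL
Patient B: CrCl = (140 − 24) × 121.1 / (72 × 2.839) = 14047.6 / 204.41 ≈ 68.7 mL/min
|34.7 − 68.7| = 34.0 mL/min

34 mL/min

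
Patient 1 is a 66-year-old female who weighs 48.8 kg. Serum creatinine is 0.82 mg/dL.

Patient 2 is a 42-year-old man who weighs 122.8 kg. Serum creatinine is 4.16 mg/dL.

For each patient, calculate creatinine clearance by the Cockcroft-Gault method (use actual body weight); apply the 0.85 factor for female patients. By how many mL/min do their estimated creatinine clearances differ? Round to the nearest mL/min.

Patient 1: CrCl = (140 − 66) × 48.8 / (72 × 0.82) × 0.85 = 3611.2 / 59.04 × 0.85 ≈ 52.0 mL/min
Patient 2: CrCl = (140 − 42) × 122.8 / (72 × 4.16) = 12034.4 / 299.52 ≈ 40.2 mL/min
|52.0 − 40.2| = 11.8 mL/min

12 mL/min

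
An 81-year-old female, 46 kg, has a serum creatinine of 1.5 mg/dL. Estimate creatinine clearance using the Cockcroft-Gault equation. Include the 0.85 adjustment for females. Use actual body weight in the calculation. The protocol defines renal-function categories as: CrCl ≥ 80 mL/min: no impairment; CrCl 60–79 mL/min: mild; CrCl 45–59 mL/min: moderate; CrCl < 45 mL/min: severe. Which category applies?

severe

CrCl = (140 − 81) × 46 / (72 × 1.5) × 0.85 = 2714.0 / 108.00 × 0.85 ≈ 21.4 mL/min
21 mL/min falls in the 'severe' range.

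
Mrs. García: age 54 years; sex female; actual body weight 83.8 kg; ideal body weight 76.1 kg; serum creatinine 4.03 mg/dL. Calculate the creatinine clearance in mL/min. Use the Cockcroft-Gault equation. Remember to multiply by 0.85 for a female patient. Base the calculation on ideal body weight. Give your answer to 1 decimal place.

CrCl = (140 − 54) × 76.1 / (72 × 4.03) × 0.85 = 6544.6 / 290.16 × 0.85 ≈ 19.2 mL/min

19.2 mL/min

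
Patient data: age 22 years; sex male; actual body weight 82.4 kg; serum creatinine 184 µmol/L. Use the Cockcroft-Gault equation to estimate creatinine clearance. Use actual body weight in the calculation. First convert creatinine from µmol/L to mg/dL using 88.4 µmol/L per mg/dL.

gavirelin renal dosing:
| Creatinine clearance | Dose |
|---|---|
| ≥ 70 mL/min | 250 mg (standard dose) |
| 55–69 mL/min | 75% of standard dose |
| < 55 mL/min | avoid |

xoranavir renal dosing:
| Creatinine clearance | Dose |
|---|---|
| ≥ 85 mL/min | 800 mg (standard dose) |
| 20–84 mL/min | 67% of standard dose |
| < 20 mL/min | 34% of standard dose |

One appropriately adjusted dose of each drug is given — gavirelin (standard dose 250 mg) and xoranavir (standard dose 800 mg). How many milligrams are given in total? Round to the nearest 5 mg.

725 mg

SCr = 184 / 88.4 = 2.081 mg/dL
CrCl = (140 − 22) × 82.4 / (72 × 2.081) = 9723.2 / 149.83 ≈ 64.9 mL/min
CrCl ≈ 65 mL/min.
gavirelin: 55–69 mL/min → 75% of 250 mg = 187.5 mg.
xoranavir: 20–84 mL/min → 67% of 800 mg = 536 mg.
Total = 187.5 + 536 = 723.5 mg.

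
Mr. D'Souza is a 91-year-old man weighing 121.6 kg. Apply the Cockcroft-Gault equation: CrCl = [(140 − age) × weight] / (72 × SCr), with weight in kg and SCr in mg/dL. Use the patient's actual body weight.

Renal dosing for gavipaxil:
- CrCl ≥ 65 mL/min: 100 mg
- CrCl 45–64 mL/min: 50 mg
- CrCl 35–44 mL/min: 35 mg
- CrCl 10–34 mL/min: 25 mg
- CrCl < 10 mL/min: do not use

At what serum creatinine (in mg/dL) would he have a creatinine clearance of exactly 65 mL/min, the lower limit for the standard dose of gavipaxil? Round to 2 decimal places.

Standard dose requires CrCl ≥ 65 mL/min.
Set (140 − 91) × 121.6 / (72 × SCr) = 65
SCr = (140 − 91) × 121.6 / (72 × 65) = 1.273 mg/dL

1.27 mg/dL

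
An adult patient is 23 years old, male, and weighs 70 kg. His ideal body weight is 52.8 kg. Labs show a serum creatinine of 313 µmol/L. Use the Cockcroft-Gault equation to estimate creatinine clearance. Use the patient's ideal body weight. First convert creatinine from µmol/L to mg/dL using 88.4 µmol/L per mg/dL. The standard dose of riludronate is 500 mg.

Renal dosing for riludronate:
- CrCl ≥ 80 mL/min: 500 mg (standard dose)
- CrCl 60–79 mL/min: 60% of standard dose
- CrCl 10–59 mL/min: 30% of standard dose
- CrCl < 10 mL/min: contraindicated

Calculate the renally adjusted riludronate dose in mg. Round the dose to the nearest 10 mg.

SCr = 313 / 88.4 = 3.541 mg/dL
CrCl = (140 − 23) × 52.8 / (72 × 3.541) = 6177.6 / 254.95 ≈ 24.2 mL/min
CrCl ≈ 24 mL/min → bracket 10–59 mL/min.
30% of 500 mg = 150 mg

150 mg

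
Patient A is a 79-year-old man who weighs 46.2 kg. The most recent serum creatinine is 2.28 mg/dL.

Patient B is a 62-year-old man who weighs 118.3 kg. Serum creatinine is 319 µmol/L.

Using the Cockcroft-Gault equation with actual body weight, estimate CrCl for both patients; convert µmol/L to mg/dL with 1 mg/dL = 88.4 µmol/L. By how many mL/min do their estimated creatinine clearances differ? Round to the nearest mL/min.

18 mL/min

Patient A: CrCl = (140 − 79) × 46.2 / (72 × 2.28) = 2818.2 / 164.16 ≈ 17.2 mL/min
Patient B: SCr = 319 / 88.4 = 3.609 mg/dL
Patient B: CrCl = (140 − 62) × 118.3 / (72 × 3.609) = 9227.4 / 259.85 ≈ 35.5 mL/min
|17.2 − 35.5| = 18.3 mL/min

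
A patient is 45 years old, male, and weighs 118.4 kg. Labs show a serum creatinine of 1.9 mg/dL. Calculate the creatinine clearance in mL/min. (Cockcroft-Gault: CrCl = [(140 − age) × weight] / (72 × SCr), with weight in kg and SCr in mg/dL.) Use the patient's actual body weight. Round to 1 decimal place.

82.2 mL/min

CrCl = (140 − 45) × 118.4 / (72 × 1.9) = 11248.0 / 136.80 ≈ 82.2 mL/min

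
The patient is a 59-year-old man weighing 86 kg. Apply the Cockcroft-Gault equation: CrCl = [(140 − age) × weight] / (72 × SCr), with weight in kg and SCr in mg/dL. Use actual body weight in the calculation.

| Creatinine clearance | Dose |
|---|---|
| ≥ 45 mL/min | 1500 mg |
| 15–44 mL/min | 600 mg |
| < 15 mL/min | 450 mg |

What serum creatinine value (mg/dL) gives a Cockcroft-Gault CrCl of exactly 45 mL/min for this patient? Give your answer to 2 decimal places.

2.15 mg/dL

Standard dose requires CrCl ≥ 45 mL/min.
Set (140 − 59) × 86 / (72 × SCr) = 45
SCr = (140 − 59) × 86 / (72 × 45) = 2.150 mg/dL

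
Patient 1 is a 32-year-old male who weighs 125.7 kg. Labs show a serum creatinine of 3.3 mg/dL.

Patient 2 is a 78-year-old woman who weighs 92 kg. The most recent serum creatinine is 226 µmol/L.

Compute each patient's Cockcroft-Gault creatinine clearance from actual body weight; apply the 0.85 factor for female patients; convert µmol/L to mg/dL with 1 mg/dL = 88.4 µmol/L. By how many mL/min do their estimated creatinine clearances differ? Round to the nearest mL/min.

Patient 1: CrCl = (140 − 32) × 125.7 / (72 × 3.3) = 13575.6 / 237.60 ≈ 57.1 mL/min
Patient 2: SCr = 226 / 88.4 = 2.557 mg/dL
Patient 2: CrCl = (140 − 78) × 92 / (72 × 2.557) × 0.85 = 5704.0 / 184.10 × 0.85 ≈ 26.3 mL/min
|57.1 − 26.3| = 30.8 mL/min

31 mL/min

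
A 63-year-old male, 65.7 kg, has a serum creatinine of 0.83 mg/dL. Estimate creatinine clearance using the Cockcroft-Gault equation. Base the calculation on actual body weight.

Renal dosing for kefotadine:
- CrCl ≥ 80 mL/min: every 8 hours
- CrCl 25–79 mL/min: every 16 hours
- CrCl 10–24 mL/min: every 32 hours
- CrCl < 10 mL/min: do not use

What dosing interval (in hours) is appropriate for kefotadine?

every 8 hours

CrCl = (140 − 63) × 65.7 / (72 × 0.83) = 5058.9 / 59.76 ≈ 84.7 mL/min
CrCl ≈ 85 mL/min → bracket ≥ 80 mL/min → every 8 hours.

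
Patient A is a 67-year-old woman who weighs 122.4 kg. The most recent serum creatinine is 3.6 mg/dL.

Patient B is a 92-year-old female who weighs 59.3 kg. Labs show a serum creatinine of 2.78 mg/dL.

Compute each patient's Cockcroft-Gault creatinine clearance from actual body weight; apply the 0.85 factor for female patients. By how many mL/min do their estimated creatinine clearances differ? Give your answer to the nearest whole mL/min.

Patient A: CrCl = (140 − 67) × 122.4 / (72 × 3.6) × 0.85 = 8935.2 / 259.20 × 0.85 ≈ 29.3 mL/min
Patient B: CrCl = (140 − 92) × 59.3 / (72 × 2.78) × 0.85 = 2846.4 / 200.16 × 0.85 ≈ 12.1 mL/min
|29.3 − 12.1| = 17.2 mL/min

17 mL/min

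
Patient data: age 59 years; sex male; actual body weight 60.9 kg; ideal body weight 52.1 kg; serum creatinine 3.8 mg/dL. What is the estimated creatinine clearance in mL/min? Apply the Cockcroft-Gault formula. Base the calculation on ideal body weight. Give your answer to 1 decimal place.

CrCl = (140 − 59) × 52.1 / (72 × 3.8) = 4220.1 / 273.60 ≈ 15.4 mL/min

15.4 mL/min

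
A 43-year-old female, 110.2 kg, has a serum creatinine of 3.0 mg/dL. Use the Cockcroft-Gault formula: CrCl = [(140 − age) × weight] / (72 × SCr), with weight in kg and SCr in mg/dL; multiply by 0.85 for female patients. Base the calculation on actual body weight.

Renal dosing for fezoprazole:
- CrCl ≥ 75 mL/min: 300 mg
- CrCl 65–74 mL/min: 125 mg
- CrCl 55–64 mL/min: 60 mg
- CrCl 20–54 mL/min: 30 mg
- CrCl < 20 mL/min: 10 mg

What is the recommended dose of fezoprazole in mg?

CrCl = (140 − 43) × 110.2 / (72 × 3) × 0.85 = 10689.4 / 216.00 × 0.85 ≈ 42.1 mL/min
CrCl ≈ 42 mL/min → bracket 20–54 mL/min.
Dose for this bracket: 30 mg.

30 mg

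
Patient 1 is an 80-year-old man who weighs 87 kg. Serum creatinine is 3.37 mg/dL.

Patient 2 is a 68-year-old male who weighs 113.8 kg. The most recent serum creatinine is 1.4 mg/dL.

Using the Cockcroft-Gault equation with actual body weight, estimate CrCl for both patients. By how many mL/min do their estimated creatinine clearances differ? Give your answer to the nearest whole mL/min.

Patient 1: CrCl = (140 − 80) × 87 / (72 × 3.37) = 5220.0 / 242.64 ≈ 21.5 mL/min
Patient 2: CrCl = (140 − 68) × 113.8 / (72 × 1.4) = 8193.6 / 100.80 ≈ 81.3 mL/min
|21.5 − 81.3| = 59.8 mL/min

60 mL/min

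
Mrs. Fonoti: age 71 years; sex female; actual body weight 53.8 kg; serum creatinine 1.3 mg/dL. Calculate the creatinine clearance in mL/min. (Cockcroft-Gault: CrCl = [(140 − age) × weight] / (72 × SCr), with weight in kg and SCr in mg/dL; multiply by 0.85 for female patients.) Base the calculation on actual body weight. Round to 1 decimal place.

CrCl = (140 − 71) × 53.8 / (72 × 1.3) × 0.85 = 3712.2 / 93.60 × 0.85 ≈ 33.7 mL/min

33.7 mL/min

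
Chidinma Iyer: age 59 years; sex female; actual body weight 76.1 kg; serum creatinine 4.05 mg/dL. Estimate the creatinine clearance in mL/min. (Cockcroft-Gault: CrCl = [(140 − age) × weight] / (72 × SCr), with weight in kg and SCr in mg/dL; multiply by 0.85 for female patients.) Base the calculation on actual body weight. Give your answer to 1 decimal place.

18.0 mL/min

CrCl = (140 − 59) × 76.1 / (72 × 4.05) × 0.85 = 6164.1 / 291.60 × 0.85 ≈ 18.0 mL/min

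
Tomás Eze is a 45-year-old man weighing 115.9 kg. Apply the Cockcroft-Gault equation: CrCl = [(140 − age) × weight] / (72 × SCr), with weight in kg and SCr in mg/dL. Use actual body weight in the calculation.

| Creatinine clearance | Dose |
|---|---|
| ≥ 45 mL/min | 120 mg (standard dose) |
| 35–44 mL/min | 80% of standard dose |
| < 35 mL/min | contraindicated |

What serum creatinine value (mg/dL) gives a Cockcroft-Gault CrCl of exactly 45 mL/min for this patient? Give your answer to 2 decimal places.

Standard dose requires CrCl ≥ 45 mL/min.
Set (140 − 45) × 115.9 / (72 × SCr) = 45
SCr = (140 − 45) × 115.9 / (72 × 45) = 3.398 mg/dL

3.40 mg/dL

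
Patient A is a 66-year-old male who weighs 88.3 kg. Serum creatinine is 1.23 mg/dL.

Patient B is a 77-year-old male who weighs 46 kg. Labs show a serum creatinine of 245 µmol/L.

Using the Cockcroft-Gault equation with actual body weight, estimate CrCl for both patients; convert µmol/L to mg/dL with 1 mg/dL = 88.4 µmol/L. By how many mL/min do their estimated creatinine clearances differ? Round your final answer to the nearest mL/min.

59 mL/min

Patient A: CrCl = (140 − 66) × 88.3 / (72 × 1.23) = 6534.2 / 88.56 ≈ 73.8 mL/min
Patient B: SCr = 245 / 88.4 = 2.771 mg/dL
Patient B: CrCl = (140 − 77) × 46 / (72 × 2.771) = 2898.0 / 199.51 ≈ 14.5 mL/min
|73.8 − 14.5| = 59.3 mL/min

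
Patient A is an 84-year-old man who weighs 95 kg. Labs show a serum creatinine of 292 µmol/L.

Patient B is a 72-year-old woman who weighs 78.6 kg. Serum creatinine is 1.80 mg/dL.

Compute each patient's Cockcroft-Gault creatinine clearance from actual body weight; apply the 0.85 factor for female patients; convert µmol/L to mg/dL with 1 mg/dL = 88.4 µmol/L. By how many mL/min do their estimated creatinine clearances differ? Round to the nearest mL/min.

13 mL/min

Patient A: SCr = 292 / 88.4 = 3.303 mg/dL
Patient A: CrCl = (140 − 84) × 95 / (72 × 3.303) = 5320.0 / 237.82 ≈ 22.4 mL/min
Patient B: CrCl = (140 − 72) × 78.6 / (72 × 1.8) × 0.85 = 5344.8 / 129.60 × 0.85 ≈ 35.1 mL/min
|22.4 − 35.1| = 12.7 mL/min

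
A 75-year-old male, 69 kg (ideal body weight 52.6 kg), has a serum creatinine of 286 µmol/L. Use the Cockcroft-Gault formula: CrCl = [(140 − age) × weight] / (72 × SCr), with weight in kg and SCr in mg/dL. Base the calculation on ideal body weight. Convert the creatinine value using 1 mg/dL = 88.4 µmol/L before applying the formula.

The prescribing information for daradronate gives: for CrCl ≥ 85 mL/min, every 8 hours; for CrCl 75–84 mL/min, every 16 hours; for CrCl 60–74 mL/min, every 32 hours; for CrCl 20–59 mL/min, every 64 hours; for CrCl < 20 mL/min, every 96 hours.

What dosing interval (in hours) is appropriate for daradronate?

SCr = 286 / 88.4 = 3.235 mg/dL
CrCl = (140 − 75) × 52.6 / (72 × 3.235) = 3419.0 / 232.92 ≈ 14.7 mL/min
CrCl ≈ 15 mL/min → bracket < 20 mL/min → every 96 hours.

every 96 hours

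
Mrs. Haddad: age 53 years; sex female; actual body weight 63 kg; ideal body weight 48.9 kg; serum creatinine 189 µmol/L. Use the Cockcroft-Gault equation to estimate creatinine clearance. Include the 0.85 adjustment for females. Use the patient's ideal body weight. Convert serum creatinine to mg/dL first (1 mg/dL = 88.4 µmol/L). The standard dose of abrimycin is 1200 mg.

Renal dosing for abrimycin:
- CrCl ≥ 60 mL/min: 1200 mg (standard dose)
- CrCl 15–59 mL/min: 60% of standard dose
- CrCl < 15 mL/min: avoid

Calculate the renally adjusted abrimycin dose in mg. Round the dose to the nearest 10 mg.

SCr = 189 / 88.4 = 2.138 mg/dL
CrCl = (140 − 53) × 48.9 / (72 × 2.138) × 0.85 = 4254.3 / 153.94 × 0.85 ≈ 23.5 mL/min
CrCl ≈ 23 mL/min → bracket 15–59 mL/min.
60% of 1200 mg = 720 mg

720 mg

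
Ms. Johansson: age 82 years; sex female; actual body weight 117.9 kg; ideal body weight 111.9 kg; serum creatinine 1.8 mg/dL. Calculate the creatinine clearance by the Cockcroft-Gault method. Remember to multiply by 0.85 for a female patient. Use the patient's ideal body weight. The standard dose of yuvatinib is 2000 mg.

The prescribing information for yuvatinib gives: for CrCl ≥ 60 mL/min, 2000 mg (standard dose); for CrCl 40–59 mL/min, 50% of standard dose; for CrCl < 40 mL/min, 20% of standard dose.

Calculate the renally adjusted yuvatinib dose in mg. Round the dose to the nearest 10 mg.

1000 mg

CrCl = (140 − 82) × 111.9 / (72 × 1.8) × 0.85 = 6490.2 / 129.60 × 0.85 ≈ 42.6 mL/min
CrCl ≈ 43 mL/min → bracket 40–59 mL/min.
50% of 2000 mg = 1000 mg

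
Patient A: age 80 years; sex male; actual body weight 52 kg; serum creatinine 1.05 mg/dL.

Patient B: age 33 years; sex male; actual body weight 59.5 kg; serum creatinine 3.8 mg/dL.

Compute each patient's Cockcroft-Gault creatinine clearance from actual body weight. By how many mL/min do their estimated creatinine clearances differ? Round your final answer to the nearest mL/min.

Patient A: CrCl = (140 − 80) × 52 / (72 × 1.05) = 3120.0 / 75.60 ≈ 41.3 mL/min
Patient B: CrCl = (140 − 33) × 59.5 / (72 × 3.8) = 6366.5 / 273.60 ≈ 23.3 mL/min
|41.3 − 23.3| = 18.0 mL/min

18 mL/min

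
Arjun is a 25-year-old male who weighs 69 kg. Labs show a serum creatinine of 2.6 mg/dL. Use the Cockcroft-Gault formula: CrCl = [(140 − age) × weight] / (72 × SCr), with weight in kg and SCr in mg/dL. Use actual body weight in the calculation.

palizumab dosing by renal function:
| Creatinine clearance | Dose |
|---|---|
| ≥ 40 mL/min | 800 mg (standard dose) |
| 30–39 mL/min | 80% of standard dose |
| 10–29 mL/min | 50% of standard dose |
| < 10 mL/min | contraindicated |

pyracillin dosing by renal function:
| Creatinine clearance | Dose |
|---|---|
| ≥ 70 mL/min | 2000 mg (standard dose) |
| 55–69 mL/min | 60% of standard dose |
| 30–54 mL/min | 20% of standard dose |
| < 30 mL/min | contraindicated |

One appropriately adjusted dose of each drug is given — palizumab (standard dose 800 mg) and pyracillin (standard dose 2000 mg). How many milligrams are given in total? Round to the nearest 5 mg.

1200 mg

CrCl = (140 − 25) × 69 / (72 × 2.6) = 7935.0 / 187.20 ≈ 42.4 mL/min
CrCl ≈ 42 mL/min.
palizumab: ≥ 40 mL/min → 100% of 800 mg = 800 mg.
pyracillin: 30–54 mL/min → 20% of 2000 mg = 400 mg.
Total = 800 + 400 = 1200 mg.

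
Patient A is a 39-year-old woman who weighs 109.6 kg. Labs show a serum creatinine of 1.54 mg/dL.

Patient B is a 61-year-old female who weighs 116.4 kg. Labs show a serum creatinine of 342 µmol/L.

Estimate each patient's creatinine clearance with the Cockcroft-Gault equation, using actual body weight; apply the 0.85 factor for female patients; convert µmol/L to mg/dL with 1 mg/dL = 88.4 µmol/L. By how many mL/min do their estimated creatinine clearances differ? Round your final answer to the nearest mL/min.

57 mL/min

Patient A: CrCl = (140 − 39) × 109.6 / (72 × 1.54) × 0.85 = 11069.6 / 110.88 × 0.85 ≈ 84.9 mL/min
Patient B: SCr = 342 / 88.4 = 3.869 mg/dL
Patient B: CrCl = (140 − 61) × 116.4 / (72 × 3.869) × 0.85 = 9195.6 / 278.57 × 0.85 ≈ 28.1 mL/min
|84.9 − 28.1| = 56.8 mL/min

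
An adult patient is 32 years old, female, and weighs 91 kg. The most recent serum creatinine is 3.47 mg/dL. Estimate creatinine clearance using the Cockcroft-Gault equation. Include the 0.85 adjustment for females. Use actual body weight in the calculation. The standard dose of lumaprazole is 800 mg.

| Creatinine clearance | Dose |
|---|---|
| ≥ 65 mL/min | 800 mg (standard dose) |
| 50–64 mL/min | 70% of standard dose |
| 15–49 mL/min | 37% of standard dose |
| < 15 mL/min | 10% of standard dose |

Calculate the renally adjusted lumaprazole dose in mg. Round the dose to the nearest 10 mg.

CrCl = (140 − 32) × 91 / (72 × 3.47) × 0.85 = 9828.0 / 249.84 × 0.85 ≈ 33.4 mL/min
CrCl ≈ 33 mL/min → bracket 15–49 mL/min.
37% of 800 mg = 296 mg → 300 mg

300 mg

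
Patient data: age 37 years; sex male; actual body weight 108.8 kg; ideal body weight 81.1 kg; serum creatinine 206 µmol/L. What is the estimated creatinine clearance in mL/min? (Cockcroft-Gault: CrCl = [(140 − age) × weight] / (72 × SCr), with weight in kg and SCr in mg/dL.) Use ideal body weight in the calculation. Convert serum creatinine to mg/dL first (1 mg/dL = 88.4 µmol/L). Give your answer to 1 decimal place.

49.8 mL/min

SCr = 206 / 88.4 = 2.33 mg/dL
CrCl = (140 − 37) × 81.1 / (72 × 2.33) = 8353.3 / 167.76 ≈ 49.8 mL/min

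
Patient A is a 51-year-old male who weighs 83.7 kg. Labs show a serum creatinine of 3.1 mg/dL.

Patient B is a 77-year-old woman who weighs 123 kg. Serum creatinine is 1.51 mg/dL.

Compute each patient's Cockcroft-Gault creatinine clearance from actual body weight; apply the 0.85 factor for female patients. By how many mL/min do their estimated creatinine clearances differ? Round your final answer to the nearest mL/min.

Patient A: CrCl = (140 − 51) × 83.7 / (72 × 3.1) = 7449.3 / 223.20 ≈ 33.4 mL/min
Patient B: CrCl = (140 − 77) × 123 / (72 × 1.51) × 0.85 = 7749.0 / 108.72 × 0.85 ≈ 60.6 mL/min
|33.4 − 60.6| = 27.2 mL/min

27 mL/min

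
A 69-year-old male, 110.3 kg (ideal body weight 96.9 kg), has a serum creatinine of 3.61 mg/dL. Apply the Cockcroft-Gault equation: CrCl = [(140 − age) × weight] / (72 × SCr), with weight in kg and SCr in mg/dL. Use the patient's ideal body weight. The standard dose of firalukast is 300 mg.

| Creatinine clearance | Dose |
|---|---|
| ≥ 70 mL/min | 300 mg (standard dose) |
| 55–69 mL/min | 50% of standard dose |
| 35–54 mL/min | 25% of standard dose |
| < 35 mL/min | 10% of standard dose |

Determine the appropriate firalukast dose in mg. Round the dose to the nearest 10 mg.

30 mg

CrCl = (140 − 69) × 96.9 / (72 × 3.61) = 6879.9 / 259.92 ≈ 26.5 mL/min
CrCl ≈ 26 mL/min → bracket < 35 mL/min.
10% of 300 mg = 30 mg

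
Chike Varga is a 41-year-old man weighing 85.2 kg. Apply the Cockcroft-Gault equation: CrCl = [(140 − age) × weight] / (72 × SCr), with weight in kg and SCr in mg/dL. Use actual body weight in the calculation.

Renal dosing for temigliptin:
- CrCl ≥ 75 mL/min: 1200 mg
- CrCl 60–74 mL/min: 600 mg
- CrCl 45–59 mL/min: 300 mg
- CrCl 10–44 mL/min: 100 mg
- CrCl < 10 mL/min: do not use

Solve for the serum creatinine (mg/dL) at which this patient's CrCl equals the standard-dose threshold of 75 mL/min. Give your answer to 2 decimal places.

1.56 mg/dL

Standard dose requires CrCl ≥ 75 mL/min.
Set (140 − 41) × 85.2 / (72 × SCr) = 75
SCr = (140 − 41) × 85.2 / (72 × 75) = 1.562 mg/dL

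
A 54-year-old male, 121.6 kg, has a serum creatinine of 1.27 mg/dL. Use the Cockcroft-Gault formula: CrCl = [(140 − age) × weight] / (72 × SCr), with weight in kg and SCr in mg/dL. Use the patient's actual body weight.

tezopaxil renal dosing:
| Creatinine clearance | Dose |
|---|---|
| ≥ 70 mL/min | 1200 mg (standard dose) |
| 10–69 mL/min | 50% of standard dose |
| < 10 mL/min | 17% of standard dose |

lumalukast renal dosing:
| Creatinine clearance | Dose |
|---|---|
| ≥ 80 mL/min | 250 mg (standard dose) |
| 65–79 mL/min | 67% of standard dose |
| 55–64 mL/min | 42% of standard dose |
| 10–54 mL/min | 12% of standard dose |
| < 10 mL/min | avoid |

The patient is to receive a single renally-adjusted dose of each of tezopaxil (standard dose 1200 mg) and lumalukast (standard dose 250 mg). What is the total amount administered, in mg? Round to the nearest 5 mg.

1450 mg

CrCl = (140 − 54) × 121.6 / (72 × 1.27) = 10457.6 / 91.44 ≈ 114.4 mL/min
CrCl ≈ 114 mL/min.
tezopaxil: ≥ 70 mL/min → 100% of 1200 mg = 1200 mg.
lumalukast: ≥ 80 mL/min → 100% of 250 mg = 250 mg.
Total = 1200 + 250 = 1450 mg.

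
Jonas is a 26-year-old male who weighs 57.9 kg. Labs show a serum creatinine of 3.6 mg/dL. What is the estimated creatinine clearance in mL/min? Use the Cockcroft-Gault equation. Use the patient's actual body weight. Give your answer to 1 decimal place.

CrCl = (140 − 26) × 57.9 / (72 × 3.6) = 6600.6 / 259.20 ≈ 25.5 mL/min

25.5 mL/min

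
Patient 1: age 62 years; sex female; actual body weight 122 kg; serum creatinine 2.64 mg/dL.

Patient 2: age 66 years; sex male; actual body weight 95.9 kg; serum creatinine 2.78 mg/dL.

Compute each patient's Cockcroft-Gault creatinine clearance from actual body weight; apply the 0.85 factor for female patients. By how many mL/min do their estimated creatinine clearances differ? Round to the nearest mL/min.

Patient 1: CrCl = (140 − 62) × 122 / (72 × 2.64) × 0.85 = 9516.0 / 190.08 × 0.85 ≈ 42.6 mL/min
Patient 2: CrCl = (140 − 66) × 95.9 / (72 × 2.78) = 7096.6 / 200.16 ≈ 35.5 mL/min
|42.6 − 35.5| = 7.1 mL/min

7 mL/min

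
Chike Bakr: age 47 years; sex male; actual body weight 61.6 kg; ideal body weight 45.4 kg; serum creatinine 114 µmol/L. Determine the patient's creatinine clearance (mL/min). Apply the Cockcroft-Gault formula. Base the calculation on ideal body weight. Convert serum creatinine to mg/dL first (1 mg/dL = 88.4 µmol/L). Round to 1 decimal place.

45.5 mL/min

SCr = 114 / 88.4 = 1.29 mg/dL
CrCl = (140 − 47) × 45.4 / (72 × 1.29) = 4222.2 / 92.88 ≈ 45.5 mL/min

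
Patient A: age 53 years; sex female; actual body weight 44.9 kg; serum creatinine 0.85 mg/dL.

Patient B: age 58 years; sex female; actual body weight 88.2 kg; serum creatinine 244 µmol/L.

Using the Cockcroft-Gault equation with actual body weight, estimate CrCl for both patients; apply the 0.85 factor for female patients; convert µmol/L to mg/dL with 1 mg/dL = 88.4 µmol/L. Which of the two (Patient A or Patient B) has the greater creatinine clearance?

Patient A: CrCl = (140 − 53) × 44.9 / (72 × 0.85) × 0.85 = 3906.3 / 61.20 × 0.85 ≈ 54.3 mL/min
Patient B: SCr = 244 / 88.4 = 2.76 mg/dL
Patient B: CrCl = (140 − 58) × 88.2 / (72 × 2.76) × 0.85 = 7232.4 / 198.72 × 0.85 ≈ 30.9 mL/min
54.3 vs 30.9 mL/min → Patient A is higher.

Patient A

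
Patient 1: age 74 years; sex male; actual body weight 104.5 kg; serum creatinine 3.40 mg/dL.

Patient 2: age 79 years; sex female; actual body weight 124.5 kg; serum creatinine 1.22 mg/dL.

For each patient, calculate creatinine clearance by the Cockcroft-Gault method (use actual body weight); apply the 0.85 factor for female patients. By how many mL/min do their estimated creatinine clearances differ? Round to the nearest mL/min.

Patient 1: CrCl = (140 − 74) × 104.5 / (72 × 3.4) = 6897.0 / 244.80 ≈ 28.2 mL/min
Patient 2: CrCl = (140 − 79) × 124.5 / (72 × 1.22) × 0.85 = 7594.5 / 87.84 × 0.85 ≈ 73.5 mL/min
|28.2 − 73.5| = 45.3 mL/min

45 mL/min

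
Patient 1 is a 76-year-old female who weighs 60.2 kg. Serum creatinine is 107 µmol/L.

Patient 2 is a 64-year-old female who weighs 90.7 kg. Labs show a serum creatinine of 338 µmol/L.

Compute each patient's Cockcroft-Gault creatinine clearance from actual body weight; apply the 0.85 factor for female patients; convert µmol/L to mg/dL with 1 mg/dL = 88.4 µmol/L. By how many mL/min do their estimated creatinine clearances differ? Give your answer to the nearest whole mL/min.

16 mL/min

Patient 1: SCr = 107 / 88.4 = 1.21 mg/dL
Patient 1: CrCl = (140 − 76) × 60.2 / (72 × 1.21) × 0.85 = 3852.8 / 87.12 × 0.85 ≈ 37.6 mL/min
Patient 2: SCr = 338 / 88.4 = 3.824 mg/dL
Patient 2: CrCl = (140 − 64) × 90.7 / (72 × 3.824) × 0.85 = 6893.2 / 275.33 × 0.85 ≈ 21.3 mL/min
|37.6 − 21.3| = 16.3 mL/min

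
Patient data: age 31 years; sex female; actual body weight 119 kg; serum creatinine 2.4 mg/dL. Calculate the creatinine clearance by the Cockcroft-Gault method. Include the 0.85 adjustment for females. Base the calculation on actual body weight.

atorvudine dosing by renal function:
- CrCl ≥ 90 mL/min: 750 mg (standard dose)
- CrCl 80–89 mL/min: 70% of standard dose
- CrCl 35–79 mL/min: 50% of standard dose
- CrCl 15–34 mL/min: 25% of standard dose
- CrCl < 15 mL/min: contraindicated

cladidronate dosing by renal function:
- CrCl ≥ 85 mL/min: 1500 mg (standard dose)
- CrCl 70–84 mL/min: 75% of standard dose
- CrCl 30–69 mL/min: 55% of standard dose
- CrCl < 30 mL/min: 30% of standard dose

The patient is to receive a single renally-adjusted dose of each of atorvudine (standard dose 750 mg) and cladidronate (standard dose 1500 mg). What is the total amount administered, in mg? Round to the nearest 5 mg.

CrCl = (140 − 31) × 119 / (72 × 2.4) × 0.85 = 12971.0 / 172.80 × 0.85 ≈ 63.8 mL/min
CrCl ≈ 64 mL/min.
atorvudine: 35–79 mL/min → 50% of 750 mg = 375 mg.
cladidronate: 30–69 mL/min → 55% of 1500 mg = 825 mg.
Total = 375 + 825 = 1200 mg.

1200 mg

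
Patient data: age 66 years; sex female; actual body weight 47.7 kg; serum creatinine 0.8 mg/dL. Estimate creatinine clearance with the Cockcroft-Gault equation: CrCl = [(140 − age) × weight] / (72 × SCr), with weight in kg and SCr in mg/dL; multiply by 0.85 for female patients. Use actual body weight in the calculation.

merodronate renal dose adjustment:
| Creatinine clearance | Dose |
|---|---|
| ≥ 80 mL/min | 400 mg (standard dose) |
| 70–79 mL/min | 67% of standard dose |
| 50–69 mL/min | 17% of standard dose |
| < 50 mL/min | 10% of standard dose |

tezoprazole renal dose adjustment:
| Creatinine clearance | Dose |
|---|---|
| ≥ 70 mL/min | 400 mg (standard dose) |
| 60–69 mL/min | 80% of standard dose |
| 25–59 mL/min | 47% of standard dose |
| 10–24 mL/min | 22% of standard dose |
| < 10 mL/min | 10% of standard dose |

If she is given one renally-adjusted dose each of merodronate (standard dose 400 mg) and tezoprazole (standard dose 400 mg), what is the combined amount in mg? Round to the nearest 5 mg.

255 mg

CrCl = (140 − 66) × 47.7 / (72 × 0.8) × 0.85 = 3529.8 / 57.60 × 0.85 ≈ 52.1 mL/min
CrCl ≈ 52 mL/min.
merodronate: 50–69 mL/min → 17% of 400 mg = 68 mg.
tezoprazole: 25–59 mL/min → 47% of 400 mg = 188 mg.
Total = 68 + 188 = 256 mg.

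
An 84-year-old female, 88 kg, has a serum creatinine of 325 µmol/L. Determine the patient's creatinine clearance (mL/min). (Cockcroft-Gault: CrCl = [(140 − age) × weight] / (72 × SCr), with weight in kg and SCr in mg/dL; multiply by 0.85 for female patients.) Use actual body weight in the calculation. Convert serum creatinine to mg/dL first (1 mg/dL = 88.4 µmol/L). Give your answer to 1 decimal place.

15.8 mL/min

SCr = 325 / 88.4 = 3.676 mg/dL
CrCl = (140 − 84) × 88 / (72 × 3.676) × 0.85 = 4928.0 / 264.67 × 0.85 ≈ 15.8 mL/min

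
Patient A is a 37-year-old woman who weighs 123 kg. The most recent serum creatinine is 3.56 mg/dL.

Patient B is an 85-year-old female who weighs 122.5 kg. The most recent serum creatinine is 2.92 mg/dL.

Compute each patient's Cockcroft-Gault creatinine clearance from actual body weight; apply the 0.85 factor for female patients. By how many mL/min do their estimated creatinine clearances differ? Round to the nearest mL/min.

15 mL/min

Patient A: CrCl = (140 − 37) × 123 / (72 × 3.56) × 0.85 = 12669.0 / 256.32 × 0.85 ≈ 42.0 mL/min
Patient B: CrCl = (140 − 85) × 122.5 / (72 × 2.92) × 0.85 = 6737.5 / 210.24 × 0.85 ≈ 27.2 mL/min
|42.0 − 27.2| = 14.8 mL/min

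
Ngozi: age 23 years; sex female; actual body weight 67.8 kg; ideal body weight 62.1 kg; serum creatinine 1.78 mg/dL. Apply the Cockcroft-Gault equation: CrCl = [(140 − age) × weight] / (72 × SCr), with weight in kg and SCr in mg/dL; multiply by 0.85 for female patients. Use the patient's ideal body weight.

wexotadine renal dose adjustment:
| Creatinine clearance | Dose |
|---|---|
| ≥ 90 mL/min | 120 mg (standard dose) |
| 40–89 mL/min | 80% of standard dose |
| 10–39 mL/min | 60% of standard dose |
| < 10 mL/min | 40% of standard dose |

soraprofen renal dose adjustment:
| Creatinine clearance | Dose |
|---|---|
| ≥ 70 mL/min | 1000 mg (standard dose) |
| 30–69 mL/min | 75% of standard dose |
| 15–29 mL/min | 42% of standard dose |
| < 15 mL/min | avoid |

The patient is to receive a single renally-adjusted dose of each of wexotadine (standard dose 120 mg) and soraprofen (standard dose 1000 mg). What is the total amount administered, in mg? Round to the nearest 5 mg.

CrCl = (140 − 23) × 62.1 / (72 × 1.78) × 0.85 = 7265.7 / 128.16 × 0.85 ≈ 48.2 mL/min
CrCl ≈ 48 mL/min.
wexotadine: 40–89 mL/min → 80% of 120 mg = 96 mg.
soraprofen: 30–69 mL/min → 75% of 1000 mg = 750 mg.
Total = 96 + 750 = 846 mg.

845 mg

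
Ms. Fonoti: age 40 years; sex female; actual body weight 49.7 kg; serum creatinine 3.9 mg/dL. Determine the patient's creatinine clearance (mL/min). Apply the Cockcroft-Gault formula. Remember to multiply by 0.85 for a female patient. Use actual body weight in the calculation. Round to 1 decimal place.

15.0 mL/min

CrCl = (140 − 40) × 49.7 / (72 × 3.9) × 0.85 = 4970.0 / 280.80 × 0.85 ≈ 15.0 mL/min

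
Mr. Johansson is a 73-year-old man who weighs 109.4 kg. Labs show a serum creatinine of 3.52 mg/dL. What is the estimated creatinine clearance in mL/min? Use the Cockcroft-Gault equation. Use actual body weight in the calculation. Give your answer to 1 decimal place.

28.9 mL/min

CrCl = (140 − 73) × 109.4 / (72 × 3.52) = 7329.8 / 253.44 ≈ 28.9 mL/min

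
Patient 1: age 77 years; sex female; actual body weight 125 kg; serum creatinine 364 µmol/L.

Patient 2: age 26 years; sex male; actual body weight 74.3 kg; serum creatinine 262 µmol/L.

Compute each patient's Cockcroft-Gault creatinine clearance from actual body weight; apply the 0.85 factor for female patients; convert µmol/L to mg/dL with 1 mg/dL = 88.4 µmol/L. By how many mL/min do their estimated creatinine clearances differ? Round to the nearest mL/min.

Patient 1: SCr = 364 / 88.4 = 4.118 mg/dL
Patient 1: CrCl = (140 − 77) × 125 / (72 × 4.118) × 0.85 = 7875.0 / 296.50 × 0.85 ≈ 22.6 mL/min
Patient 2: SCr = 262 / 88.4 = 2.964 mg/dL
Patient 2: CrCl = (140 − 26) × 74.3 / (72 × 2.964) = 8470.2 / 213.41 ≈ 39.7 mL/min
|22.6 − 39.7| = 17.1 mL/min

17 mL/min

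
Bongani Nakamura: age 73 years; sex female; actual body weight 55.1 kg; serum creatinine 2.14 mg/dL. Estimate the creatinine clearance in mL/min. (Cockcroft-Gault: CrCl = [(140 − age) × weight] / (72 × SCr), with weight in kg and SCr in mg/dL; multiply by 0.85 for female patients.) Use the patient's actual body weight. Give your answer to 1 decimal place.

CrCl = (140 − 73) × 55.1 / (72 × 2.14) × 0.85 = 3691.7 / 154.08 × 0.85 ≈ 20.4 mL/min

20.4 mL/min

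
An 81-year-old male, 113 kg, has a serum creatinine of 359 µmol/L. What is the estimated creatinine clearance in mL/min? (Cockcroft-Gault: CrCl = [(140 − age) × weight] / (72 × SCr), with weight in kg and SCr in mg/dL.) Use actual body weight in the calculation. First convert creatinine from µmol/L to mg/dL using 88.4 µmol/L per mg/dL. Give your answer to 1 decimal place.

SCr = 359 / 88.4 = 4.061 mg/dL
CrCl = (140 − 81) × 113 / (72 × 4.061) = 6667.0 / 292.39 ≈ 22.8 mL/min

22.8 mL/min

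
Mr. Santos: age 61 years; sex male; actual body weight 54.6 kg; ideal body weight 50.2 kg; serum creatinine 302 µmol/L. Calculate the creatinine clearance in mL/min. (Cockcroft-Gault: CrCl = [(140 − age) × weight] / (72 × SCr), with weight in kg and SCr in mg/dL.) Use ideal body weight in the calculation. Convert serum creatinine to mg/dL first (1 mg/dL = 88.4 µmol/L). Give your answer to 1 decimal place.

16.1 mL/min

SCr = 302 / 88.4 = 3.416 mg/dL
CrCl = (140 − 61) × 50.2 / (72 × 3.416) = 3965.8 / 245.95 ≈ 16.1 mL/min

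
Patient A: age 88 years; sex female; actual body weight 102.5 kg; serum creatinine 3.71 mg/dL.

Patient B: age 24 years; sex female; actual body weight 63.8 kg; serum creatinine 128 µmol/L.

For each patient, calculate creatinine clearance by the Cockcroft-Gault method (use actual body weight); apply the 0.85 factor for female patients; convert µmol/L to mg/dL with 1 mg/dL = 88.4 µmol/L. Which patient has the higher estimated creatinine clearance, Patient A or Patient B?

Patient A: CrCl = (140 − 88) × 102.5 / (72 × 3.71) × 0.85 = 5330.0 / 267.12 × 0.85 ≈ 17.0 mL/min
Patient B: SCr = 128 / 88.4 = 1.448 mg/dL
Patient B: CrCl = (140 − 24) × 63.8 / (72 × 1.448) × 0.85 = 7400.8 / 104.26 × 0.85 ≈ 60.3 mL/min
17.0 vs 60.3 mL/min → Patient B is higher.

Patient B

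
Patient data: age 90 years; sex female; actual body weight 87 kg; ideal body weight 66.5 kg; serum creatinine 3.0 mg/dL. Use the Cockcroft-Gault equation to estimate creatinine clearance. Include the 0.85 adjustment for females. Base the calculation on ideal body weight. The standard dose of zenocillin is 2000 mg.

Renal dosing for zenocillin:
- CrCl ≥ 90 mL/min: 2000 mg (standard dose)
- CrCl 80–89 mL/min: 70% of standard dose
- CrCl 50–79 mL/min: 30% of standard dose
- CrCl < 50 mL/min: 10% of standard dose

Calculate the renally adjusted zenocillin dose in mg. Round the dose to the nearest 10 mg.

CrCl = (140 − 90) × 66.5 / (72 × 3) × 0.85 = 3325.0 / 216.00 × 0.85 ≈ 13.1 mL/min
CrCl ≈ 13 mL/min → bracket < 50 mL/min.
10% of 2000 mg = 200 mg

200 mg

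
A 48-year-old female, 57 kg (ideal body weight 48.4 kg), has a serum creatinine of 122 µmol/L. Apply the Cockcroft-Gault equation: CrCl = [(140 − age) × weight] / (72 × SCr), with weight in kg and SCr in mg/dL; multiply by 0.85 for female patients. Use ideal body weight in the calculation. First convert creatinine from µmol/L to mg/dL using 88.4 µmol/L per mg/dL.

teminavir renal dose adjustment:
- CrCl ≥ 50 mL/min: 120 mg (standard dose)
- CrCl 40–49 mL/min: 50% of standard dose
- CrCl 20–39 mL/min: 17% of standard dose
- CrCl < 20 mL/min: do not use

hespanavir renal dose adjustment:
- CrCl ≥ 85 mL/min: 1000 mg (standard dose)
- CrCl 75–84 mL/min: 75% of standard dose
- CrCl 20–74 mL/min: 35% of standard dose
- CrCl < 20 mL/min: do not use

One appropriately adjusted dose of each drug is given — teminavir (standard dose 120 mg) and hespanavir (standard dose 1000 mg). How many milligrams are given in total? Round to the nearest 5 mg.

370 mg

SCr = 122 / 88.4 = 1.38 mg/dL
CrCl = (140 − 48) × 48.4 / (72 × 1.38) × 0.85 = 4452.8 / 99.36 × 0.85 ≈ 38.1 mL/min
CrCl ≈ 38 mL/min.
teminavir: 20–39 mL/min → 17% of 120 mg = 20.4 mg.
hespanavir: 20–74 mL/min → 35% of 1000 mg = 350 mg.
Total = 20.4 + 350 = 370.4 mg.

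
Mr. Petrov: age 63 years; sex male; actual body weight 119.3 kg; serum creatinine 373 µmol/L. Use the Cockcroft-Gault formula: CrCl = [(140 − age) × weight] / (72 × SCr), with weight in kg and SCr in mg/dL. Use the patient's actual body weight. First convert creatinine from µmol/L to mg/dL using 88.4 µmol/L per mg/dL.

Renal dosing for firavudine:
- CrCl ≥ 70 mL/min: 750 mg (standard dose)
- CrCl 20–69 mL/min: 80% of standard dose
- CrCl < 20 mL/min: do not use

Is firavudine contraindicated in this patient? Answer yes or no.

no

SCr = 373 / 88.4 = 4.219 mg/dL
CrCl = (140 − 63) × 119.3 / (72 × 4.219) = 9186.1 / 303.77 ≈ 30.2 mL/min
CrCl ≈ 30 mL/min, which is ≥ 20 mL/min.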